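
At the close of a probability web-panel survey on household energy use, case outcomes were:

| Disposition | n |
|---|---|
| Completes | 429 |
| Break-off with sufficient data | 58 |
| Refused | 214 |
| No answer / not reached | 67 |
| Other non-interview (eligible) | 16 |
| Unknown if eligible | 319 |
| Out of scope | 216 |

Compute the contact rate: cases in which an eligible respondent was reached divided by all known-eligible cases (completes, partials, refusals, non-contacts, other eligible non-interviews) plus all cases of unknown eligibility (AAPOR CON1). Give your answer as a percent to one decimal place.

65.0%

Numerator: 429 + 58 + 214 + 16 = 717
Denom: 429 + 58 + 214 + 67 + 16 + 319 = 1103
CON1 = 717 / 1103 = 0.6500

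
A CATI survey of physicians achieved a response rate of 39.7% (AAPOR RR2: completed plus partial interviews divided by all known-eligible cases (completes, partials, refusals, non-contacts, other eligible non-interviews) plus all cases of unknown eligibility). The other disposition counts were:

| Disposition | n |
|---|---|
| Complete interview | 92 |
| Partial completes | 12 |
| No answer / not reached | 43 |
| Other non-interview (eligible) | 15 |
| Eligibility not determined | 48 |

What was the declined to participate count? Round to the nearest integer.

Numerator: 92 + 12 = 104
RR2 = 104 / D = 0.397
D = 104 / 0.397 = 262.0
Other denominator terms total 210
declined to participate = 262.0 − 210 ≈ 52

52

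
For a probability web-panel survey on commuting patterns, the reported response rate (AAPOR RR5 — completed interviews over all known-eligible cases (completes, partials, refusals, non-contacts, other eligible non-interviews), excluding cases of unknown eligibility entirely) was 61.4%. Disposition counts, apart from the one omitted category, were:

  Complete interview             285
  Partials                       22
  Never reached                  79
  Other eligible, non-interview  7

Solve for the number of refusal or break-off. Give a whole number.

71

RR5 = 285 / D = 0.614
D = 285 / 0.614 = 464.2
Rest of base = 393
refusal or break-off = 464.2 − 393 ≈ 71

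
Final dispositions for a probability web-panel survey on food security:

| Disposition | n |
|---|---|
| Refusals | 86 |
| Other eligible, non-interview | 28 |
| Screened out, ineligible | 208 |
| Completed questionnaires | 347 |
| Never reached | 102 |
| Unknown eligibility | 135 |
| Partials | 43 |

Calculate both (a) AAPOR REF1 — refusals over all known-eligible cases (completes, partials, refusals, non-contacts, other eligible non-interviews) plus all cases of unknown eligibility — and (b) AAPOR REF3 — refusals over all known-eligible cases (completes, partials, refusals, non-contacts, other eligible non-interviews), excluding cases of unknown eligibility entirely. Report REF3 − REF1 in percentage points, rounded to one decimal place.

2.6

Num: 86
Base: 347 + 43 + 86 + 102 + 28 + 135 = 741
REF1 = 86 / 741 = 0.1161
Base: 347 + 43 + 86 + 102 + 28 = 606
REF3 = 86 / 606 = 0.1419
Difference = 14.19 − 11.61 = 2.58 percentage points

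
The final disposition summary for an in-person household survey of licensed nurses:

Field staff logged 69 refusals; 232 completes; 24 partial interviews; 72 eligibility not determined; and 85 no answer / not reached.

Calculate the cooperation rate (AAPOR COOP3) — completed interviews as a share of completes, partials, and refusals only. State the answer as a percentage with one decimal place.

Num → 232
Denom → 232 + 24 + 69 = 325
COOP3 = 232 / 325 = 0.7138

71.4%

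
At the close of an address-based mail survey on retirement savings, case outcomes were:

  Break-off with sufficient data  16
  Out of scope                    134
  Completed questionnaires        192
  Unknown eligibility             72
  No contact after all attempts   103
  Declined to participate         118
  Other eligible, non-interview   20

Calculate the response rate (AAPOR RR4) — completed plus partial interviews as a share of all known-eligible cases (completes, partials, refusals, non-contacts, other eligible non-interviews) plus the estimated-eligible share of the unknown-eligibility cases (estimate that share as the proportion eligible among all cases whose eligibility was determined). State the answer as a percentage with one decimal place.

Num → 192 + 16 = 208
Determined eligible → 192 + 16 + 118 + 103 + 20 = 449
e = 449 / (449 + 134) = 449 / 583 = 0.7702
Estimated eligible among unknowns → 0.7702 × 72 = 55.45
Denom → 449 + 55.45 = 504.45
RR4 = 208 / 504.45 = 0.4123

41.2%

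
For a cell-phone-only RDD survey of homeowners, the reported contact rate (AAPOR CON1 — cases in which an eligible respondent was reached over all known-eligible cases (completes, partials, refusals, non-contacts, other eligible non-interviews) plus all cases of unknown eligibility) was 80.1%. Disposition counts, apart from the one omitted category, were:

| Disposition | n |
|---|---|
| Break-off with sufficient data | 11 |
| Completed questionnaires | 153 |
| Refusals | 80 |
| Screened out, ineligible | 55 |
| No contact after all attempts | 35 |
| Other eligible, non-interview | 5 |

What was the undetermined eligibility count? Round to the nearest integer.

Numerator: 153 + 11 + 80 + 5 = 249
CON1 = 249 / D = 0.801
D = 249 / 0.801 = 310.9
Other denominator terms total 284
undetermined eligibility = 310.9 − 284 ≈ 27

27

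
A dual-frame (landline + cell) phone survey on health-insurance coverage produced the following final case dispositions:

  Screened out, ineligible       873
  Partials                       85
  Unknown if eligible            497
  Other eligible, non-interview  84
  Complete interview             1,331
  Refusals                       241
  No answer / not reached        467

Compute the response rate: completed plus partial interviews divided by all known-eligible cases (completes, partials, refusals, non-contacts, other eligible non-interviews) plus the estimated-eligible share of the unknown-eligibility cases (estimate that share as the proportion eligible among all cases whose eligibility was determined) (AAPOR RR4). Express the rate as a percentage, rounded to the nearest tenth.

Num = 1331 + 85 = 1416
Known eligible = 1331 + 85 + 241 + 467 + 84 = 2208
e = 2208 / (2208 + 873) = 2208 / 3081 = 0.7167
Estimated eligible among unknowns = 0.7167 × 497 = 356.20
Base = 2208 + 356.20 = 2564.20
RR4 = 1416 / 2564.20 = 0.5522

55.2%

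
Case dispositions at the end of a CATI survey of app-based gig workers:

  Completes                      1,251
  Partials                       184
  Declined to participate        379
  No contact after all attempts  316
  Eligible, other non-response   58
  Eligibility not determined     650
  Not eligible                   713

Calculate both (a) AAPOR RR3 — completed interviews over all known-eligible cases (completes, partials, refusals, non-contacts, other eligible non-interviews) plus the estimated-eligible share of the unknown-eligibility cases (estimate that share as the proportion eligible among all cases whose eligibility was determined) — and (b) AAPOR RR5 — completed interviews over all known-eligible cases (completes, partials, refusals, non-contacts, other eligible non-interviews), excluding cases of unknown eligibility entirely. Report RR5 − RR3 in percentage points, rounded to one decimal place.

Top → 1251
Known eligible → 1251 + 184 + 379 + 316 + 58 = 2188
e = 2188 / (2188 + 713) = 2188 / 2901 = 0.7542
e × U → 0.7542 × 650 = 490.23
Base → 2188 + 490.23 = 2678.23
RR3 = 1251 / 2678.23 = 0.4671
Base → 1251 + 184 + 379 + 316 + 58 = 2188
RR5 = 1251 / 2188 = 0.5718
Difference = 57.18 − 46.71 = 10.47 percentage points

10.5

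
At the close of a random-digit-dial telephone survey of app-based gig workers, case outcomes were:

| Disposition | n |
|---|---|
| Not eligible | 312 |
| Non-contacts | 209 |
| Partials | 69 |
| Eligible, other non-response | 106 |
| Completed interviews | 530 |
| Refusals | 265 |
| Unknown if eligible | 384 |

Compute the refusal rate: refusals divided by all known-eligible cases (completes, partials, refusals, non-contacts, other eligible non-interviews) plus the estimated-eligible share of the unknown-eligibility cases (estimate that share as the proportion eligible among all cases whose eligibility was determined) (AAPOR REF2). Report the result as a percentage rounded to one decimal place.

Numerator = 265
Eligible (known) = 530 + 69 + 265 + 209 + 106 = 1179
e = 1179 / (1179 + 312) = 1179 / 1491 = 0.7907
Eligible share of unknowns = 0.7907 × 384 = 303.63
Base = 1179 + 303.63 = 1482.63
REF2 = 265 / 1482.63 = 0.1787

17.9%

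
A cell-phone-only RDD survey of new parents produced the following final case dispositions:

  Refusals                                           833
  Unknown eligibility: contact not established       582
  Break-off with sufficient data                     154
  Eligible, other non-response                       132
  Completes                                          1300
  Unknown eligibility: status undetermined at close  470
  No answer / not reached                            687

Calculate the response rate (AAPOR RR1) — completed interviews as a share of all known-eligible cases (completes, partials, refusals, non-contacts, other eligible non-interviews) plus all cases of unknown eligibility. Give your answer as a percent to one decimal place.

31.3%

Eligibility not determined = 582 + 470 = 1052
Numerator → 1300
Base → 1300 + 154 + 833 + 687 + 132 + 1052 = 4158
RR1 = 1300 / 4158 = 0.3127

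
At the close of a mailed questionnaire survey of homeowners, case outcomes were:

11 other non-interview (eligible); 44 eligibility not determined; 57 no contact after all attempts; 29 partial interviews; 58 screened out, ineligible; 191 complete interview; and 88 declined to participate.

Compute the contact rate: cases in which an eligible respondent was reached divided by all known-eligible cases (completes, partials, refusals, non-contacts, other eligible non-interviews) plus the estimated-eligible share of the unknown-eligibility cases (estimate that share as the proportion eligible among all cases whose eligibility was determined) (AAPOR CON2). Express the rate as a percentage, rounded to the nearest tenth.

Top: 191 + 29 + 88 + 11 = 319
Known eligible: 191 + 29 + 88 + 57 + 11 = 376
e = 376 / (376 + 58) = 376 / 434 = 0.8664
Estimated eligible among unknowns: 0.8664 × 44 = 38.12
Base: 376 + 38.12 = 414.12
CON2 = 319 / 414.12 = 0.7703

77.0%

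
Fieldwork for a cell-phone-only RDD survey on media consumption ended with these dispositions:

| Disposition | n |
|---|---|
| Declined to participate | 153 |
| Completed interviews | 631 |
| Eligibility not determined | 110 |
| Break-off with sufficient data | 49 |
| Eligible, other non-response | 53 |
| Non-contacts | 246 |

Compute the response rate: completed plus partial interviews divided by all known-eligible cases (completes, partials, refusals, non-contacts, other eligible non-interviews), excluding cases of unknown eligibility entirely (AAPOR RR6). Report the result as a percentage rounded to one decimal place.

Num: 631 + 49 = 680
Denominator: 631 + 49 + 153 + 246 + 53 = 1132
RR6 = 680 / 1132 = 0.6007

60.1%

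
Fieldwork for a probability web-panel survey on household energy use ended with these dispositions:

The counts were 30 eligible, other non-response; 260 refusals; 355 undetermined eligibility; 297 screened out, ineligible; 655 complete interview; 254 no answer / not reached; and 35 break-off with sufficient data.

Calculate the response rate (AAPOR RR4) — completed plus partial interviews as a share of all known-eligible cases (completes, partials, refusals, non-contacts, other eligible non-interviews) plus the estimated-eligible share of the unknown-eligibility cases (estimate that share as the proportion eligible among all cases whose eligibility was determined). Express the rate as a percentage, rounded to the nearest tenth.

45.4%

Top → 655 + 35 = 690
Determined eligible → 655 + 35 + 260 + 254 + 30 = 1234
e = 1234 / (1234 + 297) = 1234 / 1531 = 0.8060
Estimated eligible among unknowns → 0.8060 × 355 = 286.13
Denom → 1234 + 286.13 = 1520.13
RR4 = 690 / 1520.13 = 0.4539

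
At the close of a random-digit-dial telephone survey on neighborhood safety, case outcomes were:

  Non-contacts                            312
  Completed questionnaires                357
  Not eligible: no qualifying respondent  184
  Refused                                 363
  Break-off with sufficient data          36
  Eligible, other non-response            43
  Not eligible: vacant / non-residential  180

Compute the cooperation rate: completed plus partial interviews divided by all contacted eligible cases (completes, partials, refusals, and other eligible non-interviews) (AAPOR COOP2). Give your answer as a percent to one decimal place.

Not eligible = 184 + 180 = 364
Numerator → 357 + 36 = 393
Denom → 357 + 36 + 363 + 43 = 799
COOP2 = 393 / 799 = 0.4919

49.2%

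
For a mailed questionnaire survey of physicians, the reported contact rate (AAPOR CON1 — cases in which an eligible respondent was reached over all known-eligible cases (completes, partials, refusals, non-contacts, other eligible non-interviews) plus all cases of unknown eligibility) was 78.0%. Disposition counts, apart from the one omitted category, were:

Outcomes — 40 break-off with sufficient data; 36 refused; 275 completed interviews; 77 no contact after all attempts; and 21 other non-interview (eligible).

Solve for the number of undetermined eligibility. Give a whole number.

28

Numerator → 275 + 40 + 36 + 21 = 372
CON1 = 372 / D = 0.780
D = 372 / 0.780 = 476.9
Other denominator terms total 449
undetermined eligibility = 476.9 − 449 ≈ 28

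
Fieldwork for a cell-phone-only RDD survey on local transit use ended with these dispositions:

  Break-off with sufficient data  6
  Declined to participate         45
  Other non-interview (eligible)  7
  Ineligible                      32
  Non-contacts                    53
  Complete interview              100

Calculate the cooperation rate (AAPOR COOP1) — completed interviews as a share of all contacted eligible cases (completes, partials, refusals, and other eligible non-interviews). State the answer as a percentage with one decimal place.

Num = 100
Denom = 100 + 6 + 45 + 7 = 158
COOP1 = 100 / 158 = 0.6329

63.3%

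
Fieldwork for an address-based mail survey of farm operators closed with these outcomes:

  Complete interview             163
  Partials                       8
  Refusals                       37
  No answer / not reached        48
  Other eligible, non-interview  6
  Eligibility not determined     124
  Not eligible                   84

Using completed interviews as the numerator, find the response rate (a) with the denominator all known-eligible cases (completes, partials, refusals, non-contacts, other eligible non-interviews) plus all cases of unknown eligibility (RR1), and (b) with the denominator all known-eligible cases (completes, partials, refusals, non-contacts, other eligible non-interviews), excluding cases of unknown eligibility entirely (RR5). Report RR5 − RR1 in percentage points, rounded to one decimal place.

20.0

Top = 163
Denominator = 163 + 8 + 37 + 48 + 6 + 124 = 386
RR1 = 163 / 386 = 0.4223
Denominator = 163 + 8 + 37 + 48 + 6 = 262
RR5 = 163 / 262 = 0.6221
Difference = 62.21 − 42.23 = 19.98 percentage points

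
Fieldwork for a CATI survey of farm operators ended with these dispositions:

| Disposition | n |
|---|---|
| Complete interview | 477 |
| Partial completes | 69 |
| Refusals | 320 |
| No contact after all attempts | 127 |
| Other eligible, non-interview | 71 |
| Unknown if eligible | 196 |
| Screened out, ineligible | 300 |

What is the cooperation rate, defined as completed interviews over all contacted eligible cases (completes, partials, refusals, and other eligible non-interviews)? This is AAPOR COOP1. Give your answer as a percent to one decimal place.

50.9%

Num → 477
Denominator → 477 + 69 + 320 + 71 = 937
COOP1 = 477 / 937 = 0.5091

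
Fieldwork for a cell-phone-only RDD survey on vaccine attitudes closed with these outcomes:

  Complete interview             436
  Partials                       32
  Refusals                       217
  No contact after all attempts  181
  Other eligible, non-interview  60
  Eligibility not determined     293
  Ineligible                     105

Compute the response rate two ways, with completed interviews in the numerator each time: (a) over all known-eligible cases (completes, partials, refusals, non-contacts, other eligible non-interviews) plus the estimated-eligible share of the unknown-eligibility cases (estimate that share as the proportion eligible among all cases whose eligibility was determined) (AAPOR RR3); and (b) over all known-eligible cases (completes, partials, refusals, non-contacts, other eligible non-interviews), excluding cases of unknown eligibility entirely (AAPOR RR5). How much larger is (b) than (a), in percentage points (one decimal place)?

Numerator = 436
Determined eligible = 436 + 32 + 217 + 181 + 60 = 926
e = 926 / (926 + 105) = 926 / 1031 = 0.8982
Eligible share of unknowns = 0.8982 × 293 = 263.17
Denominator = 926 + 263.17 = 1189.17
RR3 = 436 / 1189.17 = 0.3666
Denominator = 436 + 32 + 217 + 181 + 60 = 926
RR5 = 436 / 926 = 0.4708
Difference = 47.08 − 36.66 = 10.42 percentage points

10.4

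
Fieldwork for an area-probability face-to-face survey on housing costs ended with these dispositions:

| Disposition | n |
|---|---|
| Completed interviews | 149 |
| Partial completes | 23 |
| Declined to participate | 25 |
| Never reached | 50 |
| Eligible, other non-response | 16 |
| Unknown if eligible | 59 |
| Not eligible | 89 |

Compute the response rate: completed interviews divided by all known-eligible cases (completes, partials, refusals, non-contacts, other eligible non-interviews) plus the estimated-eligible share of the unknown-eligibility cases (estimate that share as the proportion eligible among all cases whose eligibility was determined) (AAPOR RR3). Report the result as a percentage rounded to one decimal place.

48.5%

Num: 149
Known eligible: 149 + 23 + 25 + 50 + 16 = 263
e = 263 / (263 + 89) = 263 / 352 = 0.7472
e × U: 0.7472 × 59 = 44.08
Denom: 263 + 44.08 = 307.08
RR3 = 149 / 307.08 = 0.4852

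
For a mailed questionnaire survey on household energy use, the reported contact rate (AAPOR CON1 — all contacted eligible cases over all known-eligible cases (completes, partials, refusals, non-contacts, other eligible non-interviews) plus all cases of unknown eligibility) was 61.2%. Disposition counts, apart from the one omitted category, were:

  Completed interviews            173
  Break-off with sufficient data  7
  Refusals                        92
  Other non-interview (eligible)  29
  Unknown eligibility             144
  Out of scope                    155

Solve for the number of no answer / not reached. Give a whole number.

Numerator: 173 + 7 + 92 + 29 = 301
CON1 = 301 / D = 0.612
D = 301 / 0.612 = 491.8
Remaining denominator categories sum to 445
no answer / not reached = 491.8 − 445 ≈ 47

47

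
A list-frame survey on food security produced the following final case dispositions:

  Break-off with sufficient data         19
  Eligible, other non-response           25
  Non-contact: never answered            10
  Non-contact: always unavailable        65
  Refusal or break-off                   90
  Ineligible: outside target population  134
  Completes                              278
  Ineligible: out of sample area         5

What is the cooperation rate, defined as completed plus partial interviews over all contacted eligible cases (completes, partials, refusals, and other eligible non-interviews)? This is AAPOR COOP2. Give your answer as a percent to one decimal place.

72.1%

No contact after all attempts = 10 + 65 = 75
Screened out, ineligible = 134 + 5 = 139
Numerator → 278 + 19 = 297
Denominator → 278 + 19 + 90 + 25 = 412
COOP2 = 297 / 412 = 0.7209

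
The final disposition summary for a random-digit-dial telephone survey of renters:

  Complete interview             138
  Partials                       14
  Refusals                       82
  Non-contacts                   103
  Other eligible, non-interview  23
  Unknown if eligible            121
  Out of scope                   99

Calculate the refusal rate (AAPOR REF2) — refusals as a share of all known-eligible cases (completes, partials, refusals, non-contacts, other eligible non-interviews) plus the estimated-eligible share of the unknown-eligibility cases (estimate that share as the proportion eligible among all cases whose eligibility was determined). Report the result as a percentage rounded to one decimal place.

18.0%

Numerator: 82
Eligible (known): 138 + 14 + 82 + 103 + 23 = 360
e = 360 / (360 + 99) = 360 / 459 = 0.7843
Estimated eligible among unknowns: 0.7843 × 121 = 94.90
Denominator: 360 + 94.90 = 454.90
REF2 = 82 / 454.90 = 0.1803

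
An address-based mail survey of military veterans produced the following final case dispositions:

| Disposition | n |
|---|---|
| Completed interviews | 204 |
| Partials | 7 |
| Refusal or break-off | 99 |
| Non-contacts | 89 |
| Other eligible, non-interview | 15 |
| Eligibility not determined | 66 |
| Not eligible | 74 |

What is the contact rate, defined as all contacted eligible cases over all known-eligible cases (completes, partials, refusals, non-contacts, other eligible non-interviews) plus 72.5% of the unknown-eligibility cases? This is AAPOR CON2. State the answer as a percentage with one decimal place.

Top = 204 + 7 + 99 + 15 = 325
Eligible (known) = 204 + 7 + 99 + 89 + 15 = 414
e × U = 0.7250 × 66 = 47.85
Denominator = 414 + 47.85 = 461.85
CON2 = 325 / 461.85 = 0.7037

70.4%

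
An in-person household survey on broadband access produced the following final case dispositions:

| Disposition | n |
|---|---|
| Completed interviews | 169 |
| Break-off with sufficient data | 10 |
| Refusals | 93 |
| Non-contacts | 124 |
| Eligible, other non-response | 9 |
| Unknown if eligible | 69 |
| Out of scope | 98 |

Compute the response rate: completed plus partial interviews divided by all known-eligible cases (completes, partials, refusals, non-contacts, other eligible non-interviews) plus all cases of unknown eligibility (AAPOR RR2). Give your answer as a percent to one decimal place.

Numerator = 169 + 10 = 179
Base = 169 + 10 + 93 + 124 + 9 + 69 = 474
RR2 = 179 / 474 = 0.3776

37.8%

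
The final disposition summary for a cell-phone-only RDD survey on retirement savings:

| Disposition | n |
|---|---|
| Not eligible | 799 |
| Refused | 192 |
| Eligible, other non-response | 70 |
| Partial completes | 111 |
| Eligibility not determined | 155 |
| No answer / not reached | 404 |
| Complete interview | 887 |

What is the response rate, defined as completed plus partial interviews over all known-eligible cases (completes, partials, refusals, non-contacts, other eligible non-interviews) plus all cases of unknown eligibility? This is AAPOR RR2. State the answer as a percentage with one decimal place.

54.9%

Numerator: 887 + 111 = 998
Denominator: 887 + 111 + 192 + 404 + 70 + 155 = 1819
RR2 = 998 / 1819 = 0.5487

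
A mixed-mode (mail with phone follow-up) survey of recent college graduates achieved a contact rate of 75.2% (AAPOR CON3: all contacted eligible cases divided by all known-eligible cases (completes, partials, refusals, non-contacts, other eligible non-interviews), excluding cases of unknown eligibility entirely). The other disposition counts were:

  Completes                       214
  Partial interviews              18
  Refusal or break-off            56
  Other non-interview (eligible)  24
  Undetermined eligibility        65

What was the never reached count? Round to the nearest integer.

103

Num → 214 + 18 + 56 + 24 = 312
CON3 = 312 / D = 0.752
D = 312 / 0.752 = 414.9
Rest of base = 312
never reached = 414.9 − 312 ≈ 103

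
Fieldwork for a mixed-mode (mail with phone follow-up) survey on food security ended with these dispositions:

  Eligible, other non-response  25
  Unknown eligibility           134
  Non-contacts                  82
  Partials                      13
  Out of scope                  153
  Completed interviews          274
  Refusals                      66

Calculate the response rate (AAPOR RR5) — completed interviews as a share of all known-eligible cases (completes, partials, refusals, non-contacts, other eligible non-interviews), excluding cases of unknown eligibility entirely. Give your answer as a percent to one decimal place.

59.6%

Num = 274
Base = 274 + 13 + 66 + 82 + 25 = 460
RR5 = 274 / 460 = 0.5957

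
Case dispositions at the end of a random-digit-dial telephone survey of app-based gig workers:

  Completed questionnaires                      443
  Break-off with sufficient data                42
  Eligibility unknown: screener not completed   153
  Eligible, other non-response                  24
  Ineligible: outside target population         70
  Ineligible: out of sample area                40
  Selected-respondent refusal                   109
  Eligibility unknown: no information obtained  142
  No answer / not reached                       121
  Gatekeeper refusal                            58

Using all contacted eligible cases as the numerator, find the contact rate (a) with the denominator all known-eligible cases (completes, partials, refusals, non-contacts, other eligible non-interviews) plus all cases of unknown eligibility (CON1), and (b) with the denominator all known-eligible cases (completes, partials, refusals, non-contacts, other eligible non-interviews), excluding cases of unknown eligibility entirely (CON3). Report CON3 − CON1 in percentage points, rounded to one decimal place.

Refusals = 58 + 109 = 167
Unknown if eligible = 153 + 142 = 295
Out of scope = 70 + 40 = 110
Top: 443 + 42 + 167 + 24 = 676
Denom: 443 + 42 + 167 + 121 + 24 + 295 = 1092
CON1 = 676 / 1092 = 0.6190
Denom: 443 + 42 + 167 + 121 + 24 = 797
CON3 = 676 / 797 = 0.8482
Difference = 84.82 − 61.90 = 22.92 percentage points

22.9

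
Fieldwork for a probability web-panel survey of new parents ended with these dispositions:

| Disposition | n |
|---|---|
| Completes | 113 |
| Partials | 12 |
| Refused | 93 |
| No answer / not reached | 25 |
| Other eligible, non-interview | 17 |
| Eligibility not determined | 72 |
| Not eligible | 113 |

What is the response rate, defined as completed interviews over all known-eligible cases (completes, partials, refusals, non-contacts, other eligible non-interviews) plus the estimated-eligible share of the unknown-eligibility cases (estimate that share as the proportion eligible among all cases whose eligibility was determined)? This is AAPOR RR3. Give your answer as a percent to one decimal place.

Top → 113
Known eligible → 113 + 12 + 93 + 25 + 17 = 260
e = 260 / (260 + 113) = 260 / 373 = 0.6971
Estimated eligible among unknowns → 0.6971 × 72 = 50.19
Denominator → 260 + 50.19 = 310.19
RR3 = 113 / 310.19 = 0.3643

36.4%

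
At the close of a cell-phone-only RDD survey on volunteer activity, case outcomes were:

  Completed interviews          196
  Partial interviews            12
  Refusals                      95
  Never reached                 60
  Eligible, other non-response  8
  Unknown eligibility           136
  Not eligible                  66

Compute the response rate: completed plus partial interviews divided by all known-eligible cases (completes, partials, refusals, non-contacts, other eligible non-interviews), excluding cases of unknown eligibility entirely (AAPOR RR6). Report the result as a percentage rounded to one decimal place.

Num = 196 + 12 = 208
Denom = 196 + 12 + 95 + 60 + 8 = 371
RR6 = 208 / 371 = 0.5606

56.1%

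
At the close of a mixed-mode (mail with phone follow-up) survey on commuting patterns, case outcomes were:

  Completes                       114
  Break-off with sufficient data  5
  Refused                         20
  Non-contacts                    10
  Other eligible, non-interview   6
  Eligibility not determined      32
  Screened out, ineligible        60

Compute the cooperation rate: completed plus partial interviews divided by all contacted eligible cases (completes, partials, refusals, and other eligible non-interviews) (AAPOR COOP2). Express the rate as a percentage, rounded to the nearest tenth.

82.1%

Num → 114 + 5 = 119
Denominator → 114 + 5 + 20 + 6 = 145
COOP2 = 119 / 145 = 0.8207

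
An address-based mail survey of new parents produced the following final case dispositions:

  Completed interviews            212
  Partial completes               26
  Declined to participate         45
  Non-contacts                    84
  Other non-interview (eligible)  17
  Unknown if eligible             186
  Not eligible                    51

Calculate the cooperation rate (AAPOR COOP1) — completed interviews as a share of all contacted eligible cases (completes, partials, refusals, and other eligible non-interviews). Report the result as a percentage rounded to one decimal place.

Num = 212
Denom = 212 + 26 + 45 + 17 = 300
COOP1 = 212 / 300 = 0.7067

70.7%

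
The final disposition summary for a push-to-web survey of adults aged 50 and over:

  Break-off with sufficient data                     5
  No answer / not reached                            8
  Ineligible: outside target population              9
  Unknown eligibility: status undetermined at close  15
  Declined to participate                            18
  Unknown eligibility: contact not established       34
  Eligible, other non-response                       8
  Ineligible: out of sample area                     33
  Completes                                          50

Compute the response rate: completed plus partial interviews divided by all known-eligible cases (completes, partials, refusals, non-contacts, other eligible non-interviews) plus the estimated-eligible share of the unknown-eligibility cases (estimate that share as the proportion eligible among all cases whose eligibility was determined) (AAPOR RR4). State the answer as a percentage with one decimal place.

45.0%

Eligibility not determined = 34 + 15 = 49
Not eligible = 9 + 33 = 42
Num = 50 + 5 = 55
Known eligible = 50 + 5 + 18 + 8 + 8 = 89
e = 89 / (89 + 42) = 89 / 131 = 0.6794
Estimated eligible among unknowns = 0.6794 × 49 = 33.29
Denominator = 89 + 33.29 = 122.29
RR4 = 55 / 122.29 = 0.4498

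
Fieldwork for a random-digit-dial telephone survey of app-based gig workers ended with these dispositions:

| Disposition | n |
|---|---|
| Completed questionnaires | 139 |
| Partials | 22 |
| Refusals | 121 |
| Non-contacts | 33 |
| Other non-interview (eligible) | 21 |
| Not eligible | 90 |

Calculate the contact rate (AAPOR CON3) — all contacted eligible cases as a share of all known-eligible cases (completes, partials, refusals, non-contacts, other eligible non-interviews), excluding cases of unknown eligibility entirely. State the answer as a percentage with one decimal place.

90.2%

Top: 139 + 22 + 121 + 21 = 303
Denom: 139 + 22 + 121 + 33 + 21 = 336
CON3 = 303 / 336 = 0.9018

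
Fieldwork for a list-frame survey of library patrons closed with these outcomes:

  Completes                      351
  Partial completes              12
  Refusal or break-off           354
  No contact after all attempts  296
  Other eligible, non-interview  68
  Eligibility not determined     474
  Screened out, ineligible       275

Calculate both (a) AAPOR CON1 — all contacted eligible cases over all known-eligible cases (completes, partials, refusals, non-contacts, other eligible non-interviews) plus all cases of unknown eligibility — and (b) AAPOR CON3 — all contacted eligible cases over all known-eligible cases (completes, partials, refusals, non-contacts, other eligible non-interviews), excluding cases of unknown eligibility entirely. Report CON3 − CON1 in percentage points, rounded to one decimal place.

Num: 351 + 12 + 354 + 68 = 785
Denom: 351 + 12 + 354 + 296 + 68 + 474 = 1555
CON1 = 785 / 1555 = 0.5048
Denom: 351 + 12 + 354 + 296 + 68 = 1081
CON3 = 785 / 1081 = 0.7262
Difference = 72.62 − 50.48 = 22.14 percentage points

22.1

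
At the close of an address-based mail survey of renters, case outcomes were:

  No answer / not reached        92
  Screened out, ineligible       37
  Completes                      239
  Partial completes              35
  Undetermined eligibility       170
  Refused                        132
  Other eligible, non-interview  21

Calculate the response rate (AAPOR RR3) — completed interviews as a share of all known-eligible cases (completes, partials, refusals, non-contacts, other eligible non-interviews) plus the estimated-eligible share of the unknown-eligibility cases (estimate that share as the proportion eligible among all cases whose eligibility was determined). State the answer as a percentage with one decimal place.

35.3%

Num = 239
Known eligible = 239 + 35 + 132 + 92 + 21 = 519
e = 519 / (519 + 37) = 519 / 556 = 0.9335
Eligible share of unknowns = 0.9335 × 170 = 158.69
Base = 519 + 158.69 = 677.69
RR3 = 239 / 677.69 = 0.3527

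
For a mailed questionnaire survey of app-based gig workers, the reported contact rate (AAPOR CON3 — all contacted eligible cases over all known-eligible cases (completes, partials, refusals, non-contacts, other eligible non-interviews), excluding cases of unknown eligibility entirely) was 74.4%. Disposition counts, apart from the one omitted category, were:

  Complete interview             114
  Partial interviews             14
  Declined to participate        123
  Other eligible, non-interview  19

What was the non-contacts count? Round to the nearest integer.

93

Num = 114 + 14 + 123 + 19 = 270
CON3 = 270 / D = 0.744
D = 270 / 0.744 = 362.9
Other denominator terms total 270
non-contacts = 362.9 − 270 ≈ 93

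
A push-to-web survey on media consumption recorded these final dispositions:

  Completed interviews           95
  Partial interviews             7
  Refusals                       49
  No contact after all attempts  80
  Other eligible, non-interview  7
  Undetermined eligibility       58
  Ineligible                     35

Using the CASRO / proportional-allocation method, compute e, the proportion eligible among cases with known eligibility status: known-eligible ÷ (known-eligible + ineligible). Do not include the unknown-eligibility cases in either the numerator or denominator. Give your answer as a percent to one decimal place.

Eligible (known): 95 + 7 + 49 + 80 + 7 = 238
e = 238 / (238 + 35) = 238 / 273 = 0.8718

87.2%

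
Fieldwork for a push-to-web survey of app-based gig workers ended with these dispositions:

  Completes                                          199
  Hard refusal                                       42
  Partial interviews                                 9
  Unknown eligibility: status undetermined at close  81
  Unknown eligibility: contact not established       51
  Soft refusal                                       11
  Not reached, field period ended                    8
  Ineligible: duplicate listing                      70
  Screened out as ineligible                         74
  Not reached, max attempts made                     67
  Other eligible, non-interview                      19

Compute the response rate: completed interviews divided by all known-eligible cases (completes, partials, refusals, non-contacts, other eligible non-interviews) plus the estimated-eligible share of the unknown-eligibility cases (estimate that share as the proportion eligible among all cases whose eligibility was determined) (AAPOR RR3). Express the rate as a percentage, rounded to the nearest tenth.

44.3%

Refusals = 42 + 11 = 53
Never reached = 8 + 67 = 75
Undetermined eligibility = 51 + 81 = 132
Out of scope = 74 + 70 = 144
Numerator = 199
Eligible (known) = 199 + 9 + 53 + 75 + 19 = 355
e = 355 / (355 + 144) = 355 / 499 = 0.7114
Estimated eligible among unknowns = 0.7114 × 132 = 93.90
Denom = 355 + 93.90 = 448.90
RR3 = 199 / 448.90 = 0.4433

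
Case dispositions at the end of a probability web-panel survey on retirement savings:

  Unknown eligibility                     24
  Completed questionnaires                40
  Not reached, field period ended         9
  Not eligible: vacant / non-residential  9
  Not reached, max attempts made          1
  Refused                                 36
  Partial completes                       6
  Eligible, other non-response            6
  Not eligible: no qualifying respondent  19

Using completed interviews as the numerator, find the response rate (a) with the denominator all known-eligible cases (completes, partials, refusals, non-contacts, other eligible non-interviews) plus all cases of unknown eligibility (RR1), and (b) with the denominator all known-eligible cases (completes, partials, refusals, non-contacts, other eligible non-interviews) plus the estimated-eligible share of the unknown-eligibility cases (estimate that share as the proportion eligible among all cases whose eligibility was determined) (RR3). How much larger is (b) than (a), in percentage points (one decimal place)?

1.5

No answer / not reached = 9 + 1 = 10
Ineligible = 19 + 9 = 28
Num: 40
Denom: 40 + 6 + 36 + 10 + 6 + 24 = 122
RR1 = 40 / 122 = 0.3279
Determined eligible: 40 + 6 + 36 + 10 + 6 = 98
e = 98 / (98 + 28) = 98 / 126 = 0.7778
Estimated eligible among unknowns: 0.7778 × 24 = 18.67
Denom: 98 + 18.67 = 116.67
RR3 = 40 / 116.67 = 0.3428
Difference = 34.28 − 32.79 = 1.49 percentage points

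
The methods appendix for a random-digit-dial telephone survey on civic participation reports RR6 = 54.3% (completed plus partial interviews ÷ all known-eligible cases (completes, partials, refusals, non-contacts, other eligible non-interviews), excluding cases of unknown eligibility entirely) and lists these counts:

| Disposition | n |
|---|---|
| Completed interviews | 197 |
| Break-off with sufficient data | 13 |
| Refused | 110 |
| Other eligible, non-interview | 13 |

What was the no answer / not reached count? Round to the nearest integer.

Numerator: 197 + 13 = 210
RR6 = 210 / D = 0.543
D = 210 / 0.543 = 386.7
Remaining denominator categories sum to 333
no answer / not reached = 386.7 − 333 ≈ 54

54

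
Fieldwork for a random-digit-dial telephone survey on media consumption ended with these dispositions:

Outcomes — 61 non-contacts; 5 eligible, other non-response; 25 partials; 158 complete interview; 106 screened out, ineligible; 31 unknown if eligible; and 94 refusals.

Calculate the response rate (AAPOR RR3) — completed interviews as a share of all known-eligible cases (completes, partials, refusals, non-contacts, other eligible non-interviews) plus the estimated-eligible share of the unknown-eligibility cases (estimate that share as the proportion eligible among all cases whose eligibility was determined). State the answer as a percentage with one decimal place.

Numerator: 158
Eligible (known): 158 + 25 + 94 + 61 + 5 = 343
e = 343 / (343 + 106) = 343 / 449 = 0.7639
Eligible share of unknowns: 0.7639 × 31 = 23.68
Denom: 343 + 23.68 = 366.68
RR3 = 158 / 366.68 = 0.4309

43.1%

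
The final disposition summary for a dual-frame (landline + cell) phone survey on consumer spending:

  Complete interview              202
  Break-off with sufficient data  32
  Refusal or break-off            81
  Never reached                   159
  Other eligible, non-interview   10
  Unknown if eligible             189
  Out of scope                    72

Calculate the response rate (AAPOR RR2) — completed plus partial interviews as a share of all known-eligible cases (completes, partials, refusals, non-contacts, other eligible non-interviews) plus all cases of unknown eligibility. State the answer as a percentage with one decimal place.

34.8%

Num = 202 + 32 = 234
Denom = 202 + 32 + 81 + 159 + 10 + 189 = 673
RR2 = 234 / 673 = 0.3477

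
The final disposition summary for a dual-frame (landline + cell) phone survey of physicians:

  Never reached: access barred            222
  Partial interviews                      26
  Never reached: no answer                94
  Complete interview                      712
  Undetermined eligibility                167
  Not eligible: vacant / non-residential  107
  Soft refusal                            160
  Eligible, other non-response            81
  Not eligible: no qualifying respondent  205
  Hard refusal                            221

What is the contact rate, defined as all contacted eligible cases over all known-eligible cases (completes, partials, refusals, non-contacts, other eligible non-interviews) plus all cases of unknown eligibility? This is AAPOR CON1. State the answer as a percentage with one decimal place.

Refused = 221 + 160 = 381
Non-contacts = 94 + 222 = 316
Out of scope = 205 + 107 = 312
Top: 712 + 26 + 381 + 81 = 1200
Base: 712 + 26 + 381 + 316 + 81 + 167 = 1683
CON1 = 1200 / 1683 = 0.7130

71.3%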